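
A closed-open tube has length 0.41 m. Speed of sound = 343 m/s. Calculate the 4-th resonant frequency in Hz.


Given values:
  Tube type: closed-open, L = 0.41 m, c = 343 m/s, n = 4
Formula: f_n = (2n - 1) * c / (4 * L)
Compute 2n - 1 = 2*4 - 1 = 7
Compute 4 * L = 4 * 0.41 = 1.64
f = 7 * 343 / 1.64
f = 1464.02

1464.02 Hz


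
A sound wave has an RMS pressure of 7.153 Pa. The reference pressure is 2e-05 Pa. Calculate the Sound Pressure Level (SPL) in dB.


Given values:
  p = 7.153 Pa
  p_ref = 2e-05 Pa
Formula: SPL = 20 * log10(p / p_ref)
Compute ratio: p / p_ref = 7.153 / 2e-05 = 357650
Compute log10: log10(357650) = 5.553458
Multiply: SPL = 20 * 5.553458 = 111.07

111.07 dB


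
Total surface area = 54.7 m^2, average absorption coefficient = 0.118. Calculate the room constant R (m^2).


Given values:
  S = 54.7 m^2, alpha = 0.118
Formula: R = S * alpha / (1 - alpha)
Numerator: 54.7 * 0.118 = 6.4546
Denominator: 1 - 0.118 = 0.882
R = 6.4546 / 0.882 = 7.32

7.32 m^2


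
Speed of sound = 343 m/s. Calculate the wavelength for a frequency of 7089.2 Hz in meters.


Given values:
  c = 343 m/s, f = 7089.2 Hz
Formula: lambda = c / f
lambda = 343 / 7089.2
lambda = 0.0484

0.0484 m


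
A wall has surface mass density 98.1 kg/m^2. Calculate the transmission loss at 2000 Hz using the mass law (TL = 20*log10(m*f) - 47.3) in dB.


Given values:
  m = 98.1 kg/m^2, f = 2000 Hz
Formula: TL = 20 * log10(m * f) - 47.3
Compute m * f = 98.1 * 2000 = 196200.0
Compute log10(196200.0) = 5.292699
Compute 20 * 5.292699 = 105.854
TL = 105.854 - 47.3 = 58.55

58.55 dB


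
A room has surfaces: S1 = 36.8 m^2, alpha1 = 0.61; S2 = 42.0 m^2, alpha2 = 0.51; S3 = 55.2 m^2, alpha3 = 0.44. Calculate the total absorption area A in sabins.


Given surfaces:
  Surface 1: 36.8 * 0.61 = 22.448
  Surface 2: 42.0 * 0.51 = 21.42
  Surface 3: 55.2 * 0.44 = 24.288
Formula: A = sum(Si * alpha_i)
A = 22.448 + 21.42 + 24.288
A = 68.16

68.16 sabins


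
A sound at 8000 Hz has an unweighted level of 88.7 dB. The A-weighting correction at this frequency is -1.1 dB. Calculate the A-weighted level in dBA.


Given values:
  SPL = 88.7 dB
  A-weighting at 8000 Hz = -1.1 dB
Formula: L_A = SPL + A_weight
L_A = 88.7 + (-1.1)
L_A = 87.6

87.6 dBA


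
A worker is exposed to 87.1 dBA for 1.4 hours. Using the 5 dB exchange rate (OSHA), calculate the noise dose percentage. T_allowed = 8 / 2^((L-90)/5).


Given values:
  L = 87.1 dBA, T = 1.4 hours
Formula: T_allowed = 8 / 2^((L - 90) / 5)
Compute exponent: (87.1 - 90) / 5 = -0.58
Compute 2^(-0.58) = 0.668964
T_allowed = 8 / 0.668964 = 11.95879 hours
Dose = (T / T_allowed) * 100
Dose = (1.4 / 11.95879) * 100 = 11.71

11.71 %


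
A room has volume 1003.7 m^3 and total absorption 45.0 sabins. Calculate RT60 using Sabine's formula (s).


Given values:
  V = 1003.7 m^3
  A = 45.0 sabins
Formula: RT60 = 0.161 * V / A
Numerator: 0.161 * 1003.7 = 161.5957
RT60 = 161.5957 / 45.0 = 3.591

3.591 s


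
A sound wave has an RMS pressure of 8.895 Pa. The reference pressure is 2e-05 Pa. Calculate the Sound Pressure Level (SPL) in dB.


Given values:
  p = 8.895 Pa
  p_ref = 2e-05 Pa
Formula: SPL = 20 * log10(p / p_ref)
Compute ratio: p / p_ref = 8.895 / 2e-05 = 444750
Compute log10: log10(444750) = 5.648116
Multiply: SPL = 20 * 5.648116 = 112.96

112.96 dB


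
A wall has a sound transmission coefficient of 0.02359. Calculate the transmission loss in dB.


Given values:
  tau = 0.02359
Formula: TL = 10 * log10(1 / tau)
Compute 1 / tau = 1 / 0.02359 = 42.3908
Compute log10(42.3908) = 1.627272
TL = 10 * 1.627272 = 16.27

16.27 dB


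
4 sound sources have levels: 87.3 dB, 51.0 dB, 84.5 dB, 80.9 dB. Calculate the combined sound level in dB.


Formula: L_total = 10 * log10( sum(10^(Li/10)) )
  Source 1: 10^(87.3/10) = 537031796.3703
  Source 2: 10^(51.0/10) = 125892.5412
  Source 3: 10^(84.5/10) = 281838293.1264
  Source 4: 10^(80.9/10) = 123026877.0812
Sum of linear values = 942022859.1191
L_total = 10 * log10(942022859.1191) = 89.74

89.74 dB


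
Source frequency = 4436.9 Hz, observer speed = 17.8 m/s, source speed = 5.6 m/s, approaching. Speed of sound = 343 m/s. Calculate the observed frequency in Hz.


Given values:
  f_s = 4436.9 Hz, v_o = 17.8 m/s, v_s = 5.6 m/s
  Direction: approaching
Formula: f_o = f_s * (c + v_o) / (c - v_s)
Numerator: c + v_o = 343 + 17.8 = 360.8
Denominator: c - v_s = 343 - 5.6 = 337.4
f_o = 4436.9 * 360.8 / 337.4 = 4744.62

4744.62 Hz


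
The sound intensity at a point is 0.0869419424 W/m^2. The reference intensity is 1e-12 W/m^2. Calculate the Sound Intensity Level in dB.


Given values:
  I = 0.0869419424 W/m^2
  I_ref = 1e-12 W/m^2
Formula: SIL = 10 * log10(I / I_ref)
Compute ratio: I / I_ref = 86941942400
Compute log10: log10(86941942400) = 10.939229
Multiply: SIL = 10 * 10.939229 = 109.39

109.39 dB


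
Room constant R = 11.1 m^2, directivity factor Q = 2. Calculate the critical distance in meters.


Given values:
  R = 11.1 m^2, Q = 2
Formula: d_c = 0.141 * sqrt(Q * R)
Compute Q * R = 2 * 11.1 = 22.2
Compute sqrt(22.2) = 4.7117
d_c = 0.141 * 4.7117 = 0.664

0.664 m


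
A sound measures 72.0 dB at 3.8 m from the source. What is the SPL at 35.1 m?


Given values:
  SPL1 = 72.0 dB, r1 = 3.8 m, r2 = 35.1 m
Formula: SPL2 = SPL1 - 20 * log10(r2 / r1)
Compute ratio: r2 / r1 = 35.1 / 3.8 = 9.2368
Compute log10: log10(9.2368) = 0.965522
Compute drop: 20 * 0.965522 = 19.3104
SPL2 = 72.0 - 19.3104 = 52.69

52.69 dB


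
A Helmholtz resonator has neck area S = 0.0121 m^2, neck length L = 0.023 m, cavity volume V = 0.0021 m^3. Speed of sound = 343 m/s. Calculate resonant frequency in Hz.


Given values:
  S = 0.0121 m^2, L = 0.023 m, V = 0.0021 m^3, c = 343 m/s
Formula: f = (c / (2*pi)) * sqrt(S / (V * L))
Compute V * L = 0.0021 * 0.023 = 4.83e-05
Compute S / (V * L) = 0.0121 / 4.83e-05 = 250.5176
Compute sqrt(250.5176) = 15.827748
Compute c / (2*pi) = 343 / 6.283185 = 54.590148
f = 54.590148 * 15.827748 = 864.04

864.04 Hz


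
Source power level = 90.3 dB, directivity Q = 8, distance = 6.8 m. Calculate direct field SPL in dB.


Given values:
  Lw = 90.3 dB, Q = 8, r = 6.8 m
Formula: SPL = Lw + 10 * log10(Q / (4 * pi * r^2))
Compute 4 * pi * r^2 = 4 * pi * 6.8^2 = 581.069
Compute Q / denom = 8 / 581.069 = 0.01376773
Compute 10 * log10(0.01376773) = -18.6114
SPL = 90.3 + (-18.6114) = 71.69

71.69 dB


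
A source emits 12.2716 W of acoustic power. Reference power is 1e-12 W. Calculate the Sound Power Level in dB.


Given values:
  W = 12.2716 W
  W_ref = 1e-12 W
Formula: SWL = 10 * log10(W / W_ref)
Compute ratio: W / W_ref = 12271600000000
Compute log10: log10(12271600000000) = 13.088901
Multiply: SWL = 10 * 13.088901 = 130.89

130.89 dB


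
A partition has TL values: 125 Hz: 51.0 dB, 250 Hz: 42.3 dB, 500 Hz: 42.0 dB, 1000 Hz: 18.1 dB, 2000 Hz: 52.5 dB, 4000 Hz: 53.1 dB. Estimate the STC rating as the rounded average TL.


Given TL values at each frequency:
  125 Hz: 51.0 dB
  250 Hz: 42.3 dB
  500 Hz: 42.0 dB
  1000 Hz: 18.1 dB
  2000 Hz: 52.5 dB
  4000 Hz: 53.1 dB
Formula: STC ~ round(average of TL values)
Sum = 51.0 + 42.3 + 42.0 + 18.1 + 52.5 + 53.1 = 259.0
Average = 259.0 / 6 = 43.17
Rounded: 43

43


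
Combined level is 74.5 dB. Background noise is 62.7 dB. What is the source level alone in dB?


Given values:
  L_total = 74.5 dB, L_bg = 62.7 dB
Formula: L_source = 10 * log10(10^(L_total/10) - 10^(L_bg/10))
Convert to linear:
  10^(74.5/10) = 28183829.3126
  10^(62.7/10) = 1862087.1367
Difference: 28183829.3126 - 1862087.1367 = 26321742.1759
L_source = 10 * log10(26321742.1759) = 74.2

74.2 dB


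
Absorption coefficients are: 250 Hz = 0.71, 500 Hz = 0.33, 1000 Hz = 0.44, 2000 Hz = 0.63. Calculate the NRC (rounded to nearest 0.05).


Given values:
  a_250 = 0.71, a_500 = 0.33
  a_1000 = 0.44, a_2000 = 0.63
Formula: NRC = (a250 + a500 + a1000 + a2000) / 4
Sum = 0.71 + 0.33 + 0.44 + 0.63 = 2.11
NRC = 2.11 / 4 = 0.5275
Rounded to nearest 0.05: 0.55

0.55


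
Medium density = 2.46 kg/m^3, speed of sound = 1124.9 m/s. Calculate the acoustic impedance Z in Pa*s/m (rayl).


Given values:
  rho = 2.46 kg/m^3
  c = 1124.9 m/s
Formula: Z = rho * c
Z = 2.46 * 1124.9
Z = 2767.25

2767.25 rayl


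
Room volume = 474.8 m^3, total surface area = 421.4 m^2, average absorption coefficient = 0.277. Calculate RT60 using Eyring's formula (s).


Given values:
  V = 474.8 m^3, S = 421.4 m^2, alpha = 0.277
Formula: RT60 = 0.161 * V / (-S * ln(1 - alpha))
Compute ln(1 - 0.277) = ln(0.723) = -0.324346
Denominator: -421.4 * -0.324346 = 136.6794
Numerator: 0.161 * 474.8 = 76.4428
RT60 = 76.4428 / 136.6794 = 0.559

0.559 s


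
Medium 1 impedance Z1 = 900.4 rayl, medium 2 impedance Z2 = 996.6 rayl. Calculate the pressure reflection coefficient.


Given values:
  Z1 = 900.4 rayl, Z2 = 996.6 rayl
Formula: R = (Z2 - Z1) / (Z2 + Z1)
Numerator: Z2 - Z1 = 996.6 - 900.4 = 96.2
Denominator: Z2 + Z1 = 996.6 + 900.4 = 1897.0
R = 96.2 / 1897.0 = 0.0507

0.0507


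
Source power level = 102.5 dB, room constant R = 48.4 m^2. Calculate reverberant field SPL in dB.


Given values:
  Lw = 102.5 dB, R = 48.4 m^2
Formula: SPL = Lw + 10 * log10(4 / R)
Compute 4 / R = 4 / 48.4 = 0.082645
Compute 10 * log10(0.082645) = -10.8278
SPL = 102.5 + (-10.8278) = 91.67

91.67 dB


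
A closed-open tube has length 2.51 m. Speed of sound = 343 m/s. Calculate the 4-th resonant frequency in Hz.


Given values:
  Tube type: closed-open, L = 2.51 m, c = 343 m/s, n = 4
Formula: f_n = (2n - 1) * c / (4 * L)
Compute 2n - 1 = 2*4 - 1 = 7
Compute 4 * L = 4 * 2.51 = 10.04
f = 7 * 343 / 10.04
f = 239.14

239.14 Hz


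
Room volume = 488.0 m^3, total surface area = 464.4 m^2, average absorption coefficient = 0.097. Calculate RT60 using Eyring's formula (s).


Given values:
  V = 488.0 m^3, S = 464.4 m^2, alpha = 0.097
Formula: RT60 = 0.161 * V / (-S * ln(1 - alpha))
Compute ln(1 - 0.097) = ln(0.903) = -0.102033
Denominator: -464.4 * -0.102033 = 47.3841
Numerator: 0.161 * 488.0 = 78.568
RT60 = 78.568 / 47.3841 = 1.658

1.658 s


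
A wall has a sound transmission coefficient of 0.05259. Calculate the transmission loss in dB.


Given values:
  tau = 0.05259
Formula: TL = 10 * log10(1 / tau)
Compute 1 / tau = 1 / 0.05259 = 19.015
Compute log10(19.015) = 1.279096
TL = 10 * 1.279096 = 12.79

12.79 dB


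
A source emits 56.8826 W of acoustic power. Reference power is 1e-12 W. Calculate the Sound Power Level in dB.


Given values:
  W = 56.8826 W
  W_ref = 1e-12 W
Formula: SWL = 10 * log10(W / W_ref)
Compute ratio: W / W_ref = 56882600000000
Compute log10: log10(56882600000000) = 13.754979
Multiply: SWL = 10 * 13.754979 = 137.55

137.55 dB


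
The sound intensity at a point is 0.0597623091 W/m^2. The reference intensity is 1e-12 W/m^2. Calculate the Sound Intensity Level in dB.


Given values:
  I = 0.0597623091 W/m^2
  I_ref = 1e-12 W/m^2
Formula: SIL = 10 * log10(I / I_ref)
Compute ratio: I / I_ref = 59762309100
Compute log10: log10(59762309100) = 10.776427
Multiply: SIL = 10 * 10.776427 = 107.76

107.76 dB


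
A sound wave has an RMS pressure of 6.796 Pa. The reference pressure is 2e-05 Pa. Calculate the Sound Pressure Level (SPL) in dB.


Given values:
  p = 6.796 Pa
  p_ref = 2e-05 Pa
Formula: SPL = 20 * log10(p / p_ref)
Compute ratio: p / p_ref = 6.796 / 2e-05 = 339800
Compute log10: log10(339800) = 5.531223
Multiply: SPL = 20 * 5.531223 = 110.62

110.62 dB


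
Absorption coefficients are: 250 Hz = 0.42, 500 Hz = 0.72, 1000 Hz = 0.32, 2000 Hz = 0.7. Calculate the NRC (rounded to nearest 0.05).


Given values:
  a_250 = 0.42, a_500 = 0.72
  a_1000 = 0.32, a_2000 = 0.7
Formula: NRC = (a250 + a500 + a1000 + a2000) / 4
Sum = 0.42 + 0.72 + 0.32 + 0.7 = 2.16
NRC = 2.16 / 4 = 0.54
Rounded to nearest 0.05: 0.55

0.55


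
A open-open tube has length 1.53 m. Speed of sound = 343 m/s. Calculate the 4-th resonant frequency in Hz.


Given values:
  Tube type: open-open, L = 1.53 m, c = 343 m/s, n = 4
Formula: f_n = n * c / (2 * L)
Compute 2 * L = 2 * 1.53 = 3.06
f = 4 * 343 / 3.06
f = 448.37

448.37 Hz


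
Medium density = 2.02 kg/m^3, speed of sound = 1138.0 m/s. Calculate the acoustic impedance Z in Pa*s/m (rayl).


Given values:
  rho = 2.02 kg/m^3
  c = 1138.0 m/s
Formula: Z = rho * c
Z = 2.02 * 1138.0
Z = 2298.76

2298.76 rayl


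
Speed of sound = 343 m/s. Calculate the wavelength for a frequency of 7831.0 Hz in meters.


Given values:
  c = 343 m/s, f = 7831.0 Hz
Formula: lambda = c / f
lambda = 343 / 7831.0
lambda = 0.0438

0.0438 m


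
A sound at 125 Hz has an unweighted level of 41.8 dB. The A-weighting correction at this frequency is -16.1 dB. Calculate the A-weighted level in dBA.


Given values:
  SPL = 41.8 dB
  A-weighting at 125 Hz = -16.1 dB
Formula: L_A = SPL + A_weight
L_A = 41.8 + (-16.1)
L_A = 25.7

25.7 dBA


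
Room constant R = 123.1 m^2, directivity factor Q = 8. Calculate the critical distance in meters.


Given values:
  R = 123.1 m^2, Q = 8
Formula: d_c = 0.141 * sqrt(Q * R)
Compute Q * R = 8 * 123.1 = 984.8
Compute sqrt(984.8) = 31.3815
d_c = 0.141 * 31.3815 = 4.425

4.425 m


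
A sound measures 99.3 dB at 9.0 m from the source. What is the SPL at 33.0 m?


Given values:
  SPL1 = 99.3 dB, r1 = 9.0 m, r2 = 33.0 m
Formula: SPL2 = SPL1 - 20 * log10(r2 / r1)
Compute ratio: r2 / r1 = 33.0 / 9.0 = 3.6667
Compute log10: log10(3.6667) = 0.564275
Compute drop: 20 * 0.564275 = 11.2855
SPL2 = 99.3 - 11.2855 = 88.01

88.01 dB


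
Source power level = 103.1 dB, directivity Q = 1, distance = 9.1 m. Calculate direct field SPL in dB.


Given values:
  Lw = 103.1 dB, Q = 1, r = 9.1 m
Formula: SPL = Lw + 10 * log10(Q / (4 * pi * r^2))
Compute 4 * pi * r^2 = 4 * pi * 9.1^2 = 1040.6212
Compute Q / denom = 1 / 1040.6212 = 0.00096096
Compute 10 * log10(0.00096096) = -30.1729
SPL = 103.1 + (-30.1729) = 72.93

72.93 dB


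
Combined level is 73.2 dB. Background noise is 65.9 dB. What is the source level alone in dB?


Given values:
  L_total = 73.2 dB, L_bg = 65.9 dB
Formula: L_source = 10 * log10(10^(L_total/10) - 10^(L_bg/10))
Convert to linear:
  10^(73.2/10) = 20892961.3085
  10^(65.9/10) = 3890451.4499
Difference: 20892961.3085 - 3890451.4499 = 17002509.8586
L_source = 10 * log10(17002509.8586) = 72.31

72.31 dB


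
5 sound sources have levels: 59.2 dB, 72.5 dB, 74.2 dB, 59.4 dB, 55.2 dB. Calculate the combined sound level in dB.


Formula: L_total = 10 * log10( sum(10^(Li/10)) )
  Source 1: 10^(59.2/10) = 831763.7711
  Source 2: 10^(72.5/10) = 17782794.1004
  Source 3: 10^(74.2/10) = 26302679.919
  Source 4: 10^(59.4/10) = 870963.59
  Source 5: 10^(55.2/10) = 331131.1215
Sum of linear values = 46119332.502
L_total = 10 * log10(46119332.502) = 76.64

76.64 dB


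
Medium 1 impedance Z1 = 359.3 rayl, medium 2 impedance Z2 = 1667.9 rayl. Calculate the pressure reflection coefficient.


Given values:
  Z1 = 359.3 rayl, Z2 = 1667.9 rayl
Formula: R = (Z2 - Z1) / (Z2 + Z1)
Numerator: Z2 - Z1 = 1667.9 - 359.3 = 1308.6
Denominator: Z2 + Z1 = 1667.9 + 359.3 = 2027.2
R = 1308.6 / 2027.2 = 0.6455

0.6455


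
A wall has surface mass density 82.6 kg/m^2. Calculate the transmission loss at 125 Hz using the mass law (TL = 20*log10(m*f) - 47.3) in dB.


Given values:
  m = 82.6 kg/m^2, f = 125 Hz
Formula: TL = 20 * log10(m * f) - 47.3
Compute m * f = 82.6 * 125 = 10325.0
Compute log10(10325.0) = 4.01389
Compute 20 * 4.01389 = 80.2778
TL = 80.2778 - 47.3 = 32.98

32.98 dB


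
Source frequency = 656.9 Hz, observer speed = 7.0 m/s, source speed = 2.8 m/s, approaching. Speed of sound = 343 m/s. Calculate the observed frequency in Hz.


Given values:
  f_s = 656.9 Hz, v_o = 7.0 m/s, v_s = 2.8 m/s
  Direction: approaching
Formula: f_o = f_s * (c + v_o) / (c - v_s)
Numerator: c + v_o = 343 + 7.0 = 350.0
Denominator: c - v_s = 343 - 2.8 = 340.2
f_o = 656.9 * 350.0 / 340.2 = 675.82

675.82 Hz


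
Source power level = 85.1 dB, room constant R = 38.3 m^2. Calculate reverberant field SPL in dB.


Given values:
  Lw = 85.1 dB, R = 38.3 m^2
Formula: SPL = Lw + 10 * log10(4 / R)
Compute 4 / R = 4 / 38.3 = 0.104439
Compute 10 * log10(0.104439) = -9.8114
SPL = 85.1 + (-9.8114) = 75.29

75.29 dB


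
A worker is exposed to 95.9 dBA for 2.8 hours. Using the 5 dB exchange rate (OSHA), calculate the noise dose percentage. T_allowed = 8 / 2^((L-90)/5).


Given values:
  L = 95.9 dBA, T = 2.8 hours
Formula: T_allowed = 8 / 2^((L - 90) / 5)
Compute exponent: (95.9 - 90) / 5 = 1.18
Compute 2^(1.18) = 2.265768
T_allowed = 8 / 2.265768 = 3.530812 hours
Dose = (T / T_allowed) * 100
Dose = (2.8 / 3.530812) * 100 = 79.3

79.3 %


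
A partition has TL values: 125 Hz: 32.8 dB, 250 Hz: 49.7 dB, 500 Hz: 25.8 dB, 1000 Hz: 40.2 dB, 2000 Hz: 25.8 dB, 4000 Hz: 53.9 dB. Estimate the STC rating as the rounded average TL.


Given TL values at each frequency:
  125 Hz: 32.8 dB
  250 Hz: 49.7 dB
  500 Hz: 25.8 dB
  1000 Hz: 40.2 dB
  2000 Hz: 25.8 dB
  4000 Hz: 53.9 dB
Formula: STC ~ round(average of TL values)
Sum = 32.8 + 49.7 + 25.8 + 40.2 + 25.8 + 53.9 = 228.2
Average = 228.2 / 6 = 38.03
Rounded: 38

38


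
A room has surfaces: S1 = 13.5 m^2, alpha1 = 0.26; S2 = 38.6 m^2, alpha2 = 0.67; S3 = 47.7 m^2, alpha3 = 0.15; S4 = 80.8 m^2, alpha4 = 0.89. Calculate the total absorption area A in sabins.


Given surfaces:
  Surface 1: 13.5 * 0.26 = 3.51
  Surface 2: 38.6 * 0.67 = 25.862
  Surface 3: 47.7 * 0.15 = 7.155
  Surface 4: 80.8 * 0.89 = 71.912
Formula: A = sum(Si * alpha_i)
A = 3.51 + 25.862 + 7.155 + 71.912
A = 108.44

108.44 sabins


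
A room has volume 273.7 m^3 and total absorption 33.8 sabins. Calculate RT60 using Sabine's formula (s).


Given values:
  V = 273.7 m^3
  A = 33.8 sabins
Formula: RT60 = 0.161 * V / A
Numerator: 0.161 * 273.7 = 44.0657
RT60 = 44.0657 / 33.8 = 1.304

1.304 s


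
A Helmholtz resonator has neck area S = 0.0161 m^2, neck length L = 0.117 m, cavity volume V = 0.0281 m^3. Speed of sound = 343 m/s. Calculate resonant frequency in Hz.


Given values:
  S = 0.0161 m^2, L = 0.117 m, V = 0.0281 m^3, c = 343 m/s
Formula: f = (c / (2*pi)) * sqrt(S / (V * L))
Compute V * L = 0.0281 * 0.117 = 0.0032877
Compute S / (V * L) = 0.0161 / 0.0032877 = 4.897
Compute sqrt(4.897) = 2.212917
Compute c / (2*pi) = 343 / 6.283185 = 54.590148
f = 54.590148 * 2.212917 = 120.8

120.8 Hz


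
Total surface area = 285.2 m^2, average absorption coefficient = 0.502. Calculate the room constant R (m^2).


Given values:
  S = 285.2 m^2, alpha = 0.502
Formula: R = S * alpha / (1 - alpha)
Numerator: 285.2 * 0.502 = 143.1704
Denominator: 1 - 0.502 = 0.498
R = 143.1704 / 0.498 = 287.49

287.49 m^2


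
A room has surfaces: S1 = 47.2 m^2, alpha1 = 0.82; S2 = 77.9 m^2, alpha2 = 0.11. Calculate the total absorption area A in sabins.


Given surfaces:
  Surface 1: 47.2 * 0.82 = 38.704
  Surface 2: 77.9 * 0.11 = 8.569
Formula: A = sum(Si * alpha_i)
A = 38.704 + 8.569
A = 47.27

47.27 sabins


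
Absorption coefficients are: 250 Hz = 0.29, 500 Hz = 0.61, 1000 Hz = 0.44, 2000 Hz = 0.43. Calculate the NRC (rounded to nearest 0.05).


Given values:
  a_250 = 0.29, a_500 = 0.61
  a_1000 = 0.44, a_2000 = 0.43
Formula: NRC = (a250 + a500 + a1000 + a2000) / 4
Sum = 0.29 + 0.61 + 0.44 + 0.43 = 1.77
NRC = 1.77 / 4 = 0.4425
Rounded to nearest 0.05: 0.45

0.45


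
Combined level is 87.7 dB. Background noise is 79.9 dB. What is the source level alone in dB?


Given values:
  L_total = 87.7 dB, L_bg = 79.9 dB
Formula: L_source = 10 * log10(10^(L_total/10) - 10^(L_bg/10))
Convert to linear:
  10^(87.7/10) = 588843655.3556
  10^(79.9/10) = 97723722.0956
Difference: 588843655.3556 - 97723722.0956 = 491119933.26
L_source = 10 * log10(491119933.26) = 86.91

86.91 dB


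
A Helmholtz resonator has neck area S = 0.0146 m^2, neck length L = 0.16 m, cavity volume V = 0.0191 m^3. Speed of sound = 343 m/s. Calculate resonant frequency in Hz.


Given values:
  S = 0.0146 m^2, L = 0.16 m, V = 0.0191 m^3, c = 343 m/s
Formula: f = (c / (2*pi)) * sqrt(S / (V * L))
Compute V * L = 0.0191 * 0.16 = 0.003056
Compute S / (V * L) = 0.0146 / 0.003056 = 4.7775
Compute sqrt(4.7775) = 2.185749
Compute c / (2*pi) = 343 / 6.283185 = 54.590148
f = 54.590148 * 2.185749 = 119.32

119.32 Hz


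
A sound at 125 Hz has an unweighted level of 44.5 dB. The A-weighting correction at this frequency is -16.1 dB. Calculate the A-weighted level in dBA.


Given values:
  SPL = 44.5 dB
  A-weighting at 125 Hz = -16.1 dB
Formula: L_A = SPL + A_weight
L_A = 44.5 + (-16.1)
L_A = 28.4

28.4 dBA


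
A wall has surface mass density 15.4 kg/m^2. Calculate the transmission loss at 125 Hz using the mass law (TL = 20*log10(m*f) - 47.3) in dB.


Given values:
  m = 15.4 kg/m^2, f = 125 Hz
Formula: TL = 20 * log10(m * f) - 47.3
Compute m * f = 15.4 * 125 = 1925.0
Compute log10(1925.0) = 3.284431
Compute 20 * 3.284431 = 65.6886
TL = 65.6886 - 47.3 = 18.39

18.39 dB


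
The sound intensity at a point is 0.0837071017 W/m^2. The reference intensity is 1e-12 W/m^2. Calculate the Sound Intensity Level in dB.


Given values:
  I = 0.0837071017 W/m^2
  I_ref = 1e-12 W/m^2
Formula: SIL = 10 * log10(I / I_ref)
Compute ratio: I / I_ref = 83707101700
Compute log10: log10(83707101700) = 10.922762
Multiply: SIL = 10 * 10.922762 = 109.23

109.23 dB


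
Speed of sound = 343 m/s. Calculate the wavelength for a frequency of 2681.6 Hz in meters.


Given values:
  c = 343 m/s, f = 2681.6 Hz
Formula: lambda = c / f
lambda = 343 / 2681.6
lambda = 0.1279

0.1279 m


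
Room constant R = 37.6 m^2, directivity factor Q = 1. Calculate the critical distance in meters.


Given values:
  R = 37.6 m^2, Q = 1
Formula: d_c = 0.141 * sqrt(Q * R)
Compute Q * R = 1 * 37.6 = 37.6
Compute sqrt(37.6) = 6.1319
d_c = 0.141 * 6.1319 = 0.865

0.865 m


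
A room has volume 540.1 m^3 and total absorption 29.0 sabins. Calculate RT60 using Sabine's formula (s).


Given values:
  V = 540.1 m^3
  A = 29.0 sabins
Formula: RT60 = 0.161 * V / A
Numerator: 0.161 * 540.1 = 86.9561
RT60 = 86.9561 / 29.0 = 2.998

2.998 s


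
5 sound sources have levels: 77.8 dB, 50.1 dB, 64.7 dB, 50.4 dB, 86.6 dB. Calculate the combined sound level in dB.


Formula: L_total = 10 * log10( sum(10^(Li/10)) )
  Source 1: 10^(77.8/10) = 60255958.6074
  Source 2: 10^(50.1/10) = 102329.2992
  Source 3: 10^(64.7/10) = 2951209.2267
  Source 4: 10^(50.4/10) = 109647.8196
  Source 5: 10^(86.6/10) = 457088189.6149
Sum of linear values = 520507334.5678
L_total = 10 * log10(520507334.5678) = 87.16

87.16 dB


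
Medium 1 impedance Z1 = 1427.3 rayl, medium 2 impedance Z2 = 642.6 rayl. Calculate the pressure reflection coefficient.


Given values:
  Z1 = 1427.3 rayl, Z2 = 642.6 rayl
Formula: R = (Z2 - Z1) / (Z2 + Z1)
Numerator: Z2 - Z1 = 642.6 - 1427.3 = -784.7
Denominator: Z2 + Z1 = 642.6 + 1427.3 = 2069.9
R = -784.7 / 2069.9 = -0.3791

-0.3791


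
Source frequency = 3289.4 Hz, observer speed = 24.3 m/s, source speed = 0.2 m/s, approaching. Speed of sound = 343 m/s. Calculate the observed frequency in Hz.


Given values:
  f_s = 3289.4 Hz, v_o = 24.3 m/s, v_s = 0.2 m/s
  Direction: approaching
Formula: f_o = f_s * (c + v_o) / (c - v_s)
Numerator: c + v_o = 343 + 24.3 = 367.3
Denominator: c - v_s = 343 - 0.2 = 342.8
f_o = 3289.4 * 367.3 / 342.8 = 3524.49

3524.49 Hz


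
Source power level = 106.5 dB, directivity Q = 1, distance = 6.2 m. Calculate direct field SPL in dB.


Given values:
  Lw = 106.5 dB, Q = 1, r = 6.2 m
Formula: SPL = Lw + 10 * log10(Q / (4 * pi * r^2))
Compute 4 * pi * r^2 = 4 * pi * 6.2^2 = 483.0513
Compute Q / denom = 1 / 483.0513 = 0.00207017
Compute 10 * log10(0.00207017) = -26.8399
SPL = 106.5 + (-26.8399) = 79.66

79.66 dB


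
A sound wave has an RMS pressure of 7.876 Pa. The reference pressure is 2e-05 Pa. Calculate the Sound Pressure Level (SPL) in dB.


Given values:
  p = 7.876 Pa
  p_ref = 2e-05 Pa
Formula: SPL = 20 * log10(p / p_ref)
Compute ratio: p / p_ref = 7.876 / 2e-05 = 393800
Compute log10: log10(393800) = 5.595276
Multiply: SPL = 20 * 5.595276 = 111.91

111.91 dB


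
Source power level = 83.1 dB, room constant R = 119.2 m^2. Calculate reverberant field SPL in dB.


Given values:
  Lw = 83.1 dB, R = 119.2 m^2
Formula: SPL = Lw + 10 * log10(4 / R)
Compute 4 / R = 4 / 119.2 = 0.033557
Compute 10 * log10(0.033557) = -14.7422
SPL = 83.1 + (-14.7422) = 68.36

68.36 dB


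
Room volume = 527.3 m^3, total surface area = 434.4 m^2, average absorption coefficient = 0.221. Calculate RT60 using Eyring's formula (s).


Given values:
  V = 527.3 m^3, S = 434.4 m^2, alpha = 0.221
Formula: RT60 = 0.161 * V / (-S * ln(1 - alpha))
Compute ln(1 - 0.221) = ln(0.779) = -0.249744
Denominator: -434.4 * -0.249744 = 108.4888
Numerator: 0.161 * 527.3 = 84.8953
RT60 = 84.8953 / 108.4888 = 0.783

0.783 s


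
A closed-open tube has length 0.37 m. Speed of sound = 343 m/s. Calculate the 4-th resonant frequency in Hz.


Given values:
  Tube type: closed-open, L = 0.37 m, c = 343 m/s, n = 4
Formula: f_n = (2n - 1) * c / (4 * L)
Compute 2n - 1 = 2*4 - 1 = 7
Compute 4 * L = 4 * 0.37 = 1.48
f = 7 * 343 / 1.48
f = 1622.3

1622.3 Hz


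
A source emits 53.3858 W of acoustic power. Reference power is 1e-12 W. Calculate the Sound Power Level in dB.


Given values:
  W = 53.3858 W
  W_ref = 1e-12 W
Formula: SWL = 10 * log10(W / W_ref)
Compute ratio: W / W_ref = 53385800000000
Compute log10: log10(53385800000000) = 13.727426
Multiply: SWL = 10 * 13.727426 = 137.27

137.27 dB


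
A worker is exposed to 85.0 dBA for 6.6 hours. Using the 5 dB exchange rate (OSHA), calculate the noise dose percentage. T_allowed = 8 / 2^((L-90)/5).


Given values:
  L = 85.0 dBA, T = 6.6 hours
Formula: T_allowed = 8 / 2^((L - 90) / 5)
Compute exponent: (85.0 - 90) / 5 = -1.0
Compute 2^(-1.0) = 0.5
T_allowed = 8 / 0.5 = 16.0 hours
Dose = (T / T_allowed) * 100
Dose = (6.6 / 16.0) * 100 = 41.25

41.25 %


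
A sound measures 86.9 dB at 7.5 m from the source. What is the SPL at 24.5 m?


Given values:
  SPL1 = 86.9 dB, r1 = 7.5 m, r2 = 24.5 m
Formula: SPL2 = SPL1 - 20 * log10(r2 / r1)
Compute ratio: r2 / r1 = 24.5 / 7.5 = 3.2667
Compute log10: log10(3.2667) = 0.514109
Compute drop: 20 * 0.514109 = 10.2822
SPL2 = 86.9 - 10.2822 = 76.62

76.62 dB


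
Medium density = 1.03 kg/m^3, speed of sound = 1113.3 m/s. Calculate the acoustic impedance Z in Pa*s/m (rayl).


Given values:
  rho = 1.03 kg/m^3
  c = 1113.3 m/s
Formula: Z = rho * c
Z = 1.03 * 1113.3
Z = 1146.7

1146.7 rayl


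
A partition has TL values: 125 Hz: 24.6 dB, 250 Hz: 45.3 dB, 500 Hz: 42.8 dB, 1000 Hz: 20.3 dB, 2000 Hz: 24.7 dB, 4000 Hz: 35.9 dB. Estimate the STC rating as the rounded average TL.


Given TL values at each frequency:
  125 Hz: 24.6 dB
  250 Hz: 45.3 dB
  500 Hz: 42.8 dB
  1000 Hz: 20.3 dB
  2000 Hz: 24.7 dB
  4000 Hz: 35.9 dB
Formula: STC ~ round(average of TL values)
Sum = 24.6 + 45.3 + 42.8 + 20.3 + 24.7 + 35.9 = 193.6
Average = 193.6 / 6 = 32.27
Rounded: 32

32


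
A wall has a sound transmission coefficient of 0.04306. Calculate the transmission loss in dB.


Given values:
  tau = 0.04306
Formula: TL = 10 * log10(1 / tau)
Compute 1 / tau = 1 / 0.04306 = 23.2234
Compute log10(23.2234) = 1.365926
TL = 10 * 1.365926 = 13.66

13.66 dB


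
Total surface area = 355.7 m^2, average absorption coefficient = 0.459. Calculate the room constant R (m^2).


Given values:
  S = 355.7 m^2, alpha = 0.459
Formula: R = S * alpha / (1 - alpha)
Numerator: 355.7 * 0.459 = 163.2663
Denominator: 1 - 0.459 = 0.541
R = 163.2663 / 0.541 = 301.79

301.79 m^2


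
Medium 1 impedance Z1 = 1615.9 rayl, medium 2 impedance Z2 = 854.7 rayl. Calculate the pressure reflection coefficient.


Given values:
  Z1 = 1615.9 rayl, Z2 = 854.7 rayl
Formula: R = (Z2 - Z1) / (Z2 + Z1)
Numerator: Z2 - Z1 = 854.7 - 1615.9 = -761.2
Denominator: Z2 + Z1 = 854.7 + 1615.9 = 2470.6
R = -761.2 / 2470.6 = -0.3081

-0.3081


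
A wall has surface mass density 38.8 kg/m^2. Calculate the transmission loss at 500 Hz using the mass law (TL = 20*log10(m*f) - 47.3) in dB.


Given values:
  m = 38.8 kg/m^2, f = 500 Hz
Formula: TL = 20 * log10(m * f) - 47.3
Compute m * f = 38.8 * 500 = 19400.0
Compute log10(19400.0) = 4.287802
Compute 20 * 4.287802 = 85.756
TL = 85.756 - 47.3 = 38.46

38.46 dB


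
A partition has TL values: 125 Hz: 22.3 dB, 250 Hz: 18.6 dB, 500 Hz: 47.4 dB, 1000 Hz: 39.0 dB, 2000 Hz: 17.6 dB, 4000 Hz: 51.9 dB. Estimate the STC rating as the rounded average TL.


Given TL values at each frequency:
  125 Hz: 22.3 dB
  250 Hz: 18.6 dB
  500 Hz: 47.4 dB
  1000 Hz: 39.0 dB
  2000 Hz: 17.6 dB
  4000 Hz: 51.9 dB
Formula: STC ~ round(average of TL values)
Sum = 22.3 + 18.6 + 47.4 + 39.0 + 17.6 + 51.9 = 196.8
Average = 196.8 / 6 = 32.8
Rounded: 33

33


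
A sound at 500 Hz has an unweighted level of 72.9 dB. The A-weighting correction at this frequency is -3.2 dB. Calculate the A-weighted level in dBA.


Given values:
  SPL = 72.9 dB
  A-weighting at 500 Hz = -3.2 dB
Formula: L_A = SPL + A_weight
L_A = 72.9 + (-3.2)
L_A = 69.7

69.7 dBA


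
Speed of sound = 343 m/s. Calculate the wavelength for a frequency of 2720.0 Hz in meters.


Given values:
  c = 343 m/s, f = 2720.0 Hz
Formula: lambda = c / f
lambda = 343 / 2720.0
lambda = 0.1261

0.1261 m


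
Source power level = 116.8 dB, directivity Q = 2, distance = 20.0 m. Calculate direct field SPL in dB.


Given values:
  Lw = 116.8 dB, Q = 2, r = 20.0 m
Formula: SPL = Lw + 10 * log10(Q / (4 * pi * r^2))
Compute 4 * pi * r^2 = 4 * pi * 20.0^2 = 5026.5482
Compute Q / denom = 2 / 5026.5482 = 0.00039789
Compute 10 * log10(0.00039789) = -34.0024
SPL = 116.8 + (-34.0024) = 82.8

82.8 dB


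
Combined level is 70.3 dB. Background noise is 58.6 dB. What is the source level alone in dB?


Given values:
  L_total = 70.3 dB, L_bg = 58.6 dB
Formula: L_source = 10 * log10(10^(L_total/10) - 10^(L_bg/10))
Convert to linear:
  10^(70.3/10) = 10715193.0524
  10^(58.6/10) = 724435.9601
Difference: 10715193.0524 - 724435.9601 = 9990757.0923
L_source = 10 * log10(9990757.0923) = 70.0

70.0 dB


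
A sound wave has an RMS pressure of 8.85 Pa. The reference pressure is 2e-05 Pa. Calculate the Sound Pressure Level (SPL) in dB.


Given values:
  p = 8.85 Pa
  p_ref = 2e-05 Pa
Formula: SPL = 20 * log10(p / p_ref)
Compute ratio: p / p_ref = 8.85 / 2e-05 = 442500
Compute log10: log10(442500) = 5.645913
Multiply: SPL = 20 * 5.645913 = 112.92

112.92 dB


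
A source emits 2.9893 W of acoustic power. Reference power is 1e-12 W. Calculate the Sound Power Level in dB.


Given values:
  W = 2.9893 W
  W_ref = 1e-12 W
Formula: SWL = 10 * log10(W / W_ref)
Compute ratio: W / W_ref = 2989300000000
Compute log10: log10(2989300000000) = 12.47557
Multiply: SWL = 10 * 12.47557 = 124.76

124.76 dB


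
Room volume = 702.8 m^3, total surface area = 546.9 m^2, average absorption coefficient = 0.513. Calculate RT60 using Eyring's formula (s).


Given values:
  V = 702.8 m^3, S = 546.9 m^2, alpha = 0.513
Formula: RT60 = 0.161 * V / (-S * ln(1 - alpha))
Compute ln(1 - 0.513) = ln(0.487) = -0.719491
Denominator: -546.9 * -0.719491 = 393.4896
Numerator: 0.161 * 702.8 = 113.1508
RT60 = 113.1508 / 393.4896 = 0.288

0.288 s


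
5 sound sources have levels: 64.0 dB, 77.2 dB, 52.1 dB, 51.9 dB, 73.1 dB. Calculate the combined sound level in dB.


Formula: L_total = 10 * log10( sum(10^(Li/10)) )
  Source 1: 10^(64.0/10) = 2511886.4315
  Source 2: 10^(77.2/10) = 52480746.025
  Source 3: 10^(52.1/10) = 162181.0097
  Source 4: 10^(51.9/10) = 154881.6619
  Source 5: 10^(73.1/10) = 20417379.4467
Sum of linear values = 75727074.5748
L_total = 10 * log10(75727074.5748) = 78.79

78.79 dB


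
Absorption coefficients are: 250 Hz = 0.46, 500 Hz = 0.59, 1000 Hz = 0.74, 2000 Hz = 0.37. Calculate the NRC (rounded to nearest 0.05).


Given values:
  a_250 = 0.46, a_500 = 0.59
  a_1000 = 0.74, a_2000 = 0.37
Formula: NRC = (a250 + a500 + a1000 + a2000) / 4
Sum = 0.46 + 0.59 + 0.74 + 0.37 = 2.16
NRC = 2.16 / 4 = 0.54
Rounded to nearest 0.05: 0.55

0.55


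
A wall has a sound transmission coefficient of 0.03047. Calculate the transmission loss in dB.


Given values:
  tau = 0.03047
Formula: TL = 10 * log10(1 / tau)
Compute 1 / tau = 1 / 0.03047 = 32.8192
Compute log10(32.8192) = 1.516128
TL = 10 * 1.516128 = 15.16

15.16 dB


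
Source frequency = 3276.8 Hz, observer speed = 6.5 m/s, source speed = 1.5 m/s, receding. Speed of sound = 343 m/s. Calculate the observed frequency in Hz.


Given values:
  f_s = 3276.8 Hz, v_o = 6.5 m/s, v_s = 1.5 m/s
  Direction: receding
Formula: f_o = f_s * (c - v_o) / (c + v_s)
Numerator: c - v_o = 343 - 6.5 = 336.5
Denominator: c + v_s = 343 + 1.5 = 344.5
f_o = 3276.8 * 336.5 / 344.5 = 3200.71

3200.71 Hz


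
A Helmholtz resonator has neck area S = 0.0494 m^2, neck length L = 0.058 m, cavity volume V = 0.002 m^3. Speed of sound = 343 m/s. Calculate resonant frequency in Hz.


Given values:
  S = 0.0494 m^2, L = 0.058 m, V = 0.002 m^3, c = 343 m/s
Formula: f = (c / (2*pi)) * sqrt(S / (V * L))
Compute V * L = 0.002 * 0.058 = 0.000116
Compute S / (V * L) = 0.0494 / 0.000116 = 425.8621
Compute sqrt(425.8621) = 20.636427
Compute c / (2*pi) = 343 / 6.283185 = 54.590148
f = 54.590148 * 20.636427 = 1126.55

1126.55 Hz


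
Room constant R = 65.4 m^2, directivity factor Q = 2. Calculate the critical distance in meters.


Given values:
  R = 65.4 m^2, Q = 2
Formula: d_c = 0.141 * sqrt(Q * R)
Compute Q * R = 2 * 65.4 = 130.8
Compute sqrt(130.8) = 11.4368
d_c = 0.141 * 11.4368 = 1.613

1.613 m


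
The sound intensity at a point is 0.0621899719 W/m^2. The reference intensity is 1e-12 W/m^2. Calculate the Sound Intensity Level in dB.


Given values:
  I = 0.0621899719 W/m^2
  I_ref = 1e-12 W/m^2
Formula: SIL = 10 * log10(I / I_ref)
Compute ratio: I / I_ref = 62189971900
Compute log10: log10(62189971900) = 10.79372
Multiply: SIL = 10 * 10.79372 = 107.94

107.94 dB


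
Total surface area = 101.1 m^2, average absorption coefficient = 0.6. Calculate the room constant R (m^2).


Given values:
  S = 101.1 m^2, alpha = 0.6
Formula: R = S * alpha / (1 - alpha)
Numerator: 101.1 * 0.6 = 60.66
Denominator: 1 - 0.6 = 0.4
R = 60.66 / 0.4 = 151.65

151.65 m^2


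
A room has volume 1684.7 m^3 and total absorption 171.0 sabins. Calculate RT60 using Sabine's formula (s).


Given values:
  V = 1684.7 m^3
  A = 171.0 sabins
Formula: RT60 = 0.161 * V / A
Numerator: 0.161 * 1684.7 = 271.2367
RT60 = 271.2367 / 171.0 = 1.586

1.586 s


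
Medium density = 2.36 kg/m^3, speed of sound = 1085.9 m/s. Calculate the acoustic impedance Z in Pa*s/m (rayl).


Given values:
  rho = 2.36 kg/m^3
  c = 1085.9 m/s
Formula: Z = rho * c
Z = 2.36 * 1085.9
Z = 2562.72

2562.72 rayl


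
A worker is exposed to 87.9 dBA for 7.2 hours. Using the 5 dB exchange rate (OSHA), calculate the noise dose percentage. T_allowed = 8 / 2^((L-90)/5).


Given values:
  L = 87.9 dBA, T = 7.2 hours
Formula: T_allowed = 8 / 2^((L - 90) / 5)
Compute exponent: (87.9 - 90) / 5 = -0.42
Compute 2^(-0.42) = 0.747425
T_allowed = 8 / 0.747425 = 10.703415 hours
Dose = (T / T_allowed) * 100
Dose = (7.2 / 10.703415) * 100 = 67.27

67.27 %


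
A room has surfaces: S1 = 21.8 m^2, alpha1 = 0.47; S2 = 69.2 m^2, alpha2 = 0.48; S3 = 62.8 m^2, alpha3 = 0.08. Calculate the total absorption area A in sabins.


Given surfaces:
  Surface 1: 21.8 * 0.47 = 10.246
  Surface 2: 69.2 * 0.48 = 33.216
  Surface 3: 62.8 * 0.08 = 5.024
Formula: A = sum(Si * alpha_i)
A = 10.246 + 33.216 + 5.024
A = 48.49

48.49 sabins


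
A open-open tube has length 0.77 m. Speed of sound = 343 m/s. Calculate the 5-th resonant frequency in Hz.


Given values:
  Tube type: open-open, L = 0.77 m, c = 343 m/s, n = 5
Formula: f_n = n * c / (2 * L)
Compute 2 * L = 2 * 0.77 = 1.54
f = 5 * 343 / 1.54
f = 1113.64

1113.64 Hz


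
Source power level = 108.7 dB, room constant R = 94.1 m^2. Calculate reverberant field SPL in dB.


Given values:
  Lw = 108.7 dB, R = 94.1 m^2
Formula: SPL = Lw + 10 * log10(4 / R)
Compute 4 / R = 4 / 94.1 = 0.042508
Compute 10 * log10(0.042508) = -13.7153
SPL = 108.7 + (-13.7153) = 94.98

94.98 dB


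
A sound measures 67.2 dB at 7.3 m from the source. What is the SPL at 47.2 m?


Given values:
  SPL1 = 67.2 dB, r1 = 7.3 m, r2 = 47.2 m
Formula: SPL2 = SPL1 - 20 * log10(r2 / r1)
Compute ratio: r2 / r1 = 47.2 / 7.3 = 6.4658
Compute log10: log10(6.4658) = 0.810622
Compute drop: 20 * 0.810622 = 16.2124
SPL2 = 67.2 - 16.2124 = 50.99

50.99 dB


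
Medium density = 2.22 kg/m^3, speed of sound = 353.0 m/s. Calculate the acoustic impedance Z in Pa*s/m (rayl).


Given values:
  rho = 2.22 kg/m^3
  c = 353.0 m/s
Formula: Z = rho * c
Z = 2.22 * 353.0
Z = 783.66

783.66 rayl


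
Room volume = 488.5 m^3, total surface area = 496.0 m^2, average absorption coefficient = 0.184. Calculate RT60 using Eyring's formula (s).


Given values:
  V = 488.5 m^3, S = 496.0 m^2, alpha = 0.184
Formula: RT60 = 0.161 * V / (-S * ln(1 - alpha))
Compute ln(1 - 0.184) = ln(0.816) = -0.203341
Denominator: -496.0 * -0.203341 = 100.8571
Numerator: 0.161 * 488.5 = 78.6485
RT60 = 78.6485 / 100.8571 = 0.78

0.78 s


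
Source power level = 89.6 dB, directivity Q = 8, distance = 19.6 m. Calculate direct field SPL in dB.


Given values:
  Lw = 89.6 dB, Q = 8, r = 19.6 m
Formula: SPL = Lw + 10 * log10(Q / (4 * pi * r^2))
Compute 4 * pi * r^2 = 4 * pi * 19.6^2 = 4827.4969
Compute Q / denom = 8 / 4827.4969 = 0.00165717
Compute 10 * log10(0.00165717) = -27.8063
SPL = 89.6 + (-27.8063) = 61.79

61.79 dB


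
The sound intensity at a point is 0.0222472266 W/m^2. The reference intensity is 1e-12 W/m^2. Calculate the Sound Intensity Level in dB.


Given values:
  I = 0.0222472266 W/m^2
  I_ref = 1e-12 W/m^2
Formula: SIL = 10 * log10(I / I_ref)
Compute ratio: I / I_ref = 22247226600
Compute log10: log10(22247226600) = 10.347276
Multiply: SIL = 10 * 10.347276 = 103.47

103.47 dB


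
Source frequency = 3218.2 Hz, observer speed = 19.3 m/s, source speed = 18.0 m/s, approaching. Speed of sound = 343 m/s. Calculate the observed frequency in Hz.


Given values:
  f_s = 3218.2 Hz, v_o = 19.3 m/s, v_s = 18.0 m/s
  Direction: approaching
Formula: f_o = f_s * (c + v_o) / (c - v_s)
Numerator: c + v_o = 343 + 19.3 = 362.3
Denominator: c - v_s = 343 - 18.0 = 325.0
f_o = 3218.2 * 362.3 / 325.0 = 3587.55

3587.55 Hz


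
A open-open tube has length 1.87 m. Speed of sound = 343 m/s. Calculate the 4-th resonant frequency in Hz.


Given values:
  Tube type: open-open, L = 1.87 m, c = 343 m/s, n = 4
Formula: f_n = n * c / (2 * L)
Compute 2 * L = 2 * 1.87 = 3.74
f = 4 * 343 / 3.74
f = 366.84

366.84 Hz


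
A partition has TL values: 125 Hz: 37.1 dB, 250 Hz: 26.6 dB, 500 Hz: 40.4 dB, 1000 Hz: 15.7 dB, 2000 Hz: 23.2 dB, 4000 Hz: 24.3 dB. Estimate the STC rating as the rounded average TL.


Given TL values at each frequency:
  125 Hz: 37.1 dB
  250 Hz: 26.6 dB
  500 Hz: 40.4 dB
  1000 Hz: 15.7 dB
  2000 Hz: 23.2 dB
  4000 Hz: 24.3 dB
Formula: STC ~ round(average of TL values)
Sum = 37.1 + 26.6 + 40.4 + 15.7 + 23.2 + 24.3 = 167.3
Average = 167.3 / 6 = 27.88
Rounded: 28

28


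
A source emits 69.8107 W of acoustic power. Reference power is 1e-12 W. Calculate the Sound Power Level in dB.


Given values:
  W = 69.8107 W
  W_ref = 1e-12 W
Formula: SWL = 10 * log10(W / W_ref)
Compute ratio: W / W_ref = 69810700000000
Compute log10: log10(69810700000000) = 13.843922
Multiply: SWL = 10 * 13.843922 = 138.44

138.44 dB


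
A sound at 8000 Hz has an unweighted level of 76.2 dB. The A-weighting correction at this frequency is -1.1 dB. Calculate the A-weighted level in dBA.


Given values:
  SPL = 76.2 dB
  A-weighting at 8000 Hz = -1.1 dB
Formula: L_A = SPL + A_weight
L_A = 76.2 + (-1.1)
L_A = 75.1

75.1 dBA


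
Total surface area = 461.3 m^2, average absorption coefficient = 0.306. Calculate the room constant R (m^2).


Given values:
  S = 461.3 m^2, alpha = 0.306
Formula: R = S * alpha / (1 - alpha)
Numerator: 461.3 * 0.306 = 141.1578
Denominator: 1 - 0.306 = 0.694
R = 141.1578 / 0.694 = 203.4

203.4 m^2
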